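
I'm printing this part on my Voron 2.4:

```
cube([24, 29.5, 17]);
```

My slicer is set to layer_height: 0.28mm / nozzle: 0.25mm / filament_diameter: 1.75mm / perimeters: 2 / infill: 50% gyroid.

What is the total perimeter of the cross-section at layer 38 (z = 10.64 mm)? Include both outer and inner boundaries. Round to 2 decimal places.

At z = 10.64 mm: the cube (footprint 24×29.5) is included at this height (perimeter 107.00 mm). Overall, the cross-section is a single solid region. Total boundary length (outer) = 107.00 mm.

107.00 mm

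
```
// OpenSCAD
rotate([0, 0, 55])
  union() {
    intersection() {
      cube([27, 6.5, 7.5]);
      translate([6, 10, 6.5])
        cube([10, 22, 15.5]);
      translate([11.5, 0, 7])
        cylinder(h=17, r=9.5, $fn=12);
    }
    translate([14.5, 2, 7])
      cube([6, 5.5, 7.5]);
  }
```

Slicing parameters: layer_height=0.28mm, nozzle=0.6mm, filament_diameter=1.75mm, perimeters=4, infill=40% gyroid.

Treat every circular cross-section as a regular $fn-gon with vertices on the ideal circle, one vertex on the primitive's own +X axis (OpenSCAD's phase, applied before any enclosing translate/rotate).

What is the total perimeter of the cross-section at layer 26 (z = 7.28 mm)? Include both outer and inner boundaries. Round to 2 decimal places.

At z = 7.28 mm: the cube is present — its section is the full 27×6.5 rectangle (perimeter 67.00 mm); the cube at (6, 10) is present — its section is the full 10×22 rectangle (perimeter 64.00 mm); the r=9.5 cylinder at (11.5, 0) contributes a regular 12-gon of circumradius 9.5 (perimeter = 2·12·9.500·sin(180°/12) = 59.01 mm); After intersecting: the 10×22 cube at (6, 10) does not overlap the 27×6.5 cube (empty); the r=9.5 cylinder at (11.5, 0) does not overlap the running intersection (empty) — nothing remains; the cube at (14.5, 2) is present — its section is the full 6×5.5 rectangle (perimeter 23.00 mm); Merging all regions: only the 6×5.5 cube at (14.5, 2) is present, so the union is just that shape — boundary = 23.00 mm; (rotated 55° about Z; rotation is an isometry so areas/perimeters/island counts are preserved). Overall, the cross-section is a single solid region. Total boundary length (outer) = 23.00 mm.

23.00 mm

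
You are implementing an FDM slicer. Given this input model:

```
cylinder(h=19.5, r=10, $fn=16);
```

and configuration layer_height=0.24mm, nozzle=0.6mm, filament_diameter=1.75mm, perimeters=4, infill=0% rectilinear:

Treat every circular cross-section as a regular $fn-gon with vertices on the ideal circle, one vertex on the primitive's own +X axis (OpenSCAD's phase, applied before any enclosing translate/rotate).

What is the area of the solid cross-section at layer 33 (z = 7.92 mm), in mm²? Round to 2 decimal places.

At z = 7.92 mm: the r=10 cylinder gives a regular 16-gon of circumradius 10 (constant along its height) (area = (16/2)·10.000²·sin(360°/16) = 306.15 mm²). Overall, the cross-section is a single solid region. Net area = 306.15 mm².

306.15 mm²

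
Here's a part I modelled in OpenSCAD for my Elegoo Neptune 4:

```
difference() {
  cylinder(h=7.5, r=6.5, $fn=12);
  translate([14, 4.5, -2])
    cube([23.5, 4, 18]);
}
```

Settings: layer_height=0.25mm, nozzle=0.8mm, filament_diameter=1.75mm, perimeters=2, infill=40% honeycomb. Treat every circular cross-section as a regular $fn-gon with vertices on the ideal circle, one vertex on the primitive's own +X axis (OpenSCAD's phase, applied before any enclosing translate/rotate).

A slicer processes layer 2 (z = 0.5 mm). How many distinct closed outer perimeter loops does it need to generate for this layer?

1

At z = 0.5 mm: the cylinder: section is a regular 12-gon, circumradius r=6.5; the 23.5×4 cube at (14, 4.5) contributes its full rectangle; Subtracting the remaining from the first: starting from the r=6.5 cylinder, the 23.5×4 cube at (14, 4.5) misses the remaining region (no effect) — 1 connected region. The result has 1 disconnected region.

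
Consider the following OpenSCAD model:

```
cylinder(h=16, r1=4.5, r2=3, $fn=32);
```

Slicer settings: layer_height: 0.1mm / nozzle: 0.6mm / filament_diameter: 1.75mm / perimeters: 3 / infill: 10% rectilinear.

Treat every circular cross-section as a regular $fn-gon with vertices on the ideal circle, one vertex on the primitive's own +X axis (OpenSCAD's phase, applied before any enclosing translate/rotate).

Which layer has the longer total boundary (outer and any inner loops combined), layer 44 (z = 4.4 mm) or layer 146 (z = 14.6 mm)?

Layer 44 (z = 4.4): the cone contributes a regular 32-gon of circumradius 4.088 (interpolated between r1=4.5 and r2=3 at t=0.275) (perimeter = 2·32·4.088·sin(180°/32) = 25.64 mm). So its perimeter = 25.64 mm. Layer 146 (z = 14.6): the cone (r1=4.5→r2=3) has section circumradius 3.131 here — a regular 32-gon (perimeter = 2·32·3.131·sin(180°/32) = 19.64 mm). So its perimeter = 19.64 mm. Layer 44 is larger (25.64 vs 19.64 mm).

layer 44 (z = 4.4 mm)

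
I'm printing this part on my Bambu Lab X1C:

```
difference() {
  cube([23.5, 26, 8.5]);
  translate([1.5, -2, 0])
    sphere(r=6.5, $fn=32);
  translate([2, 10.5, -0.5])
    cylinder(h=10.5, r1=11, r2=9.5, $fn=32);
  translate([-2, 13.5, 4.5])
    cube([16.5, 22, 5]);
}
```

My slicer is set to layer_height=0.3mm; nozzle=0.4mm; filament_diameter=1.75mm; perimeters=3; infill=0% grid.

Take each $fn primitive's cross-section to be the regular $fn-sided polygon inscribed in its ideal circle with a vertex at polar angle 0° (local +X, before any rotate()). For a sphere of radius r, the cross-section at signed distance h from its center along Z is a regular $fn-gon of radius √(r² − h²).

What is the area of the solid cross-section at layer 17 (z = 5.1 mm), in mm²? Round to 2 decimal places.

290.25 mm²

At z = 5.1 mm: the cube (footprint 23.5×26) is included at this height (area 611.00 mm²); the r=6.5 sphere at (1.5, -2) contributes a regular 32-gon of circumradius √(6.5²−5.1²) = 4.030 (area = (32/2)·4.030²·sin(360°/32) = 50.69 mm²); the cone at (2, 10.5) (r1=11→r2=9.5) has section circumradius 10.200 here — a regular 32-gon (area = (32/2)·10.200²·sin(360°/32) = 324.76 mm²); the cube at (-2, 13.5) (footprint 16.5×22) is included at this height (area 363.00 mm²); Taking the first minus the rest: starting from the 23.5×26 cube (611.00 mm²), the r=6.5 sphere at (1.5, -2) partially overlaps it — only the 7.87 mm² overlap (of its 50.69 mm²) is removed, clipping the outline; the cone at (2, 10.5) partially overlaps it — only the 196.97 mm² overlap (of its 324.76 mm²) is removed, clipping the outline; the 16.5×22 cube at (-2, 13.5) partially overlaps it — only the 115.91 mm² overlap (of its 363.00 mm²) is removed, clipping the outline — area = 290.25 mm². Overall, the cross-section is a single solid region. Net area = 290.25 mm².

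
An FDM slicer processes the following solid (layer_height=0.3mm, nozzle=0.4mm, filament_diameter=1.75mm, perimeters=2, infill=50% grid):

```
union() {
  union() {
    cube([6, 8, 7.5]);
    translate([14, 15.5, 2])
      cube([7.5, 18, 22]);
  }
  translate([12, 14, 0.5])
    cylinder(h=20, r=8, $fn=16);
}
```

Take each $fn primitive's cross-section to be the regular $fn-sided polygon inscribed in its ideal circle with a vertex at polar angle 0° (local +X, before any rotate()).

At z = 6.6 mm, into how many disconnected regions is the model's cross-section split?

At z = 6.6 mm: the 6×8 cube contributes its full rectangle; the cube at (14, 15.5) (footprint 7.5×18) is included at this height; Merging all regions: the 2 present regions are separate (no shared area or edge), so areas and boundary lengths simply add and each stays a separate island — 2 connected regions; the r=8 cylinder at (12, 14) gives a regular 16-gon of circumradius 8 (constant along its height); Taking the union: the regions partially overlap (shared area 24.61 mm²), so overlapping operands fuse into one piece — 2 connected regions. The result has 2 disconnected regions.

2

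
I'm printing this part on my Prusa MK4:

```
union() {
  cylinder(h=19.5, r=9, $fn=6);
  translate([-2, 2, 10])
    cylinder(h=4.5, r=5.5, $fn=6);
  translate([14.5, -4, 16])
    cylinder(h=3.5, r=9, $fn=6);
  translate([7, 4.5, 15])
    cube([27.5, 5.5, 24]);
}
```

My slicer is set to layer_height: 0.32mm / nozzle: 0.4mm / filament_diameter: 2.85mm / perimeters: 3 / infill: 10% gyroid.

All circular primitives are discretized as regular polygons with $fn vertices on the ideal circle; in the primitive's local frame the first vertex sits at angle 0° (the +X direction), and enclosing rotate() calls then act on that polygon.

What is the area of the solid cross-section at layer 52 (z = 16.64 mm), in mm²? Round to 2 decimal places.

566.15 mm²

At z = 16.64 mm: the cylinder: section is a regular 6-gon, circumradius r=9 (area = (6/2)·9.000²·sin(360°/6) = 210.44 mm²); the cylinder at (-2, 2) does not reach this height (z outside [10, 14.5]); the r=9 cylinder at (14.5, -4) gives a regular 6-gon of circumradius 9 (constant along its height) (area = (6/2)·9.000²·sin(360°/6) = 210.44 mm²); the 27.5×5.5 cube at (7, 4.5) contributes its full rectangle (area 151.25 mm²); Merging all regions: the regions partially overlap — summed areas 572.14 mm² minus the doubly-counted overlap 5.99 mm² gives 566.15 mm² — area = 566.15 mm². Overall, the cross-section has 2 separate islands. Net area = 566.15 mm².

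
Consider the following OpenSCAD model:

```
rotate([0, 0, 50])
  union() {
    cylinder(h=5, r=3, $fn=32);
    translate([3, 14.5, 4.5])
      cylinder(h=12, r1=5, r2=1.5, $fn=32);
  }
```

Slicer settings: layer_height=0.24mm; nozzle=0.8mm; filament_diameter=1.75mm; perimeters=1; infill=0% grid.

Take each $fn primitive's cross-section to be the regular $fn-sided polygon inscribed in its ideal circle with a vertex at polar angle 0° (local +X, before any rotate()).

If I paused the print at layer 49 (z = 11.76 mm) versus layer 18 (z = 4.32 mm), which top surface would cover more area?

Layer 49 (z = 11.76): the cylinder is absent (z outside [0, 5]); the cone at (3, 14.5): at t=0.605 of its height the radius interpolates to r₁+(r₂−r₁)t = 2.883, giving a regular 32-gon of that circumradius (area = (32/2)·2.883²·sin(360°/32) = 25.94 mm²); Taking the union: only the cone at (3, 14.5) is present, so the union is just that shape — area = 25.94 mm²; (rotated 50° about Z; rotation is an isometry so areas/perimeters/island counts are preserved). So its area = 25.94 mm². Layer 18 (z = 4.32): the r=3 cylinder contributes a regular 32-gon of circumradius 3 (area = (32/2)·3.000²·sin(360°/32) = 28.09 mm²); the cone at (3, 14.5) is absent (z outside [4.5, 16.5]); Merging all regions: only the r=3 cylinder is present, so the union is just that shape — area = 28.09 mm²; (rotated 50° about Z; rotation is an isometry so areas/perimeters/island counts are preserved). So its area = 28.09 mm². Layer 18 is larger (28.09 vs 25.94 mm²).

layer 18 (z = 4.32 mm)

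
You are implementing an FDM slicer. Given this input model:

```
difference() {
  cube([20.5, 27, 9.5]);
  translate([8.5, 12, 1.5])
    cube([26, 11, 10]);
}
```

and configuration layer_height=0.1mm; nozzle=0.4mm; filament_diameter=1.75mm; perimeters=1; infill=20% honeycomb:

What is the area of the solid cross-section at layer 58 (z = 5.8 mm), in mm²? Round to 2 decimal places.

421.50 mm²

At z = 5.8 mm: the cube is present — its section is the full 20.5×27 rectangle (area 553.50 mm²); the 26×11 cube at (8.5, 12) contributes its full rectangle (area 286.00 mm²); After the difference (first − rest): starting from the 20.5×27 cube (553.50 mm²), the 26×11 cube at (8.5, 12) partially overlaps it — only the 132.00 mm² overlap (of its 286.00 mm²) is removed, clipping the outline — area = 421.50 mm². Overall, the cross-section is a single solid region. Net area = 421.50 mm².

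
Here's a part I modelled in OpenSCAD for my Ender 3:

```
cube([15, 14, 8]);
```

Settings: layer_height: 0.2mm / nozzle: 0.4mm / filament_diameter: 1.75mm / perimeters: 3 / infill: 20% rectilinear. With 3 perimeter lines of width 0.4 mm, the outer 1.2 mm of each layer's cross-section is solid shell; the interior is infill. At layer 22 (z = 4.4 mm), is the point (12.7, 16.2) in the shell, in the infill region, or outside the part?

outside

At z = 4.4 mm: the 15×14 cube contributes its full rectangle. Overall, the cross-section is a single solid region. The nearest boundary edge runs (15.00, 14.00)→(0.00, 14.00); distance from the point to it = 2.20 mm. The point is not inside any of the regions above, so it lies outside the cross-section (2.20 mm from the nearest boundary).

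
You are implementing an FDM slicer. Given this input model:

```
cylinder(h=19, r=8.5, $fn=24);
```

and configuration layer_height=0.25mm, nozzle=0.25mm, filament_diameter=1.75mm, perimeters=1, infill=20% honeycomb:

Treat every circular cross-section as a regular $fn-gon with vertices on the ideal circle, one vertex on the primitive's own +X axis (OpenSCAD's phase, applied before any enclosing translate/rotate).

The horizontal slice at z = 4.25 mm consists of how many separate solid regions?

1

At z = 4.25 mm: the cylinder: section is a regular 24-gon, circumradius r=8.5. The result has 1 disconnected region.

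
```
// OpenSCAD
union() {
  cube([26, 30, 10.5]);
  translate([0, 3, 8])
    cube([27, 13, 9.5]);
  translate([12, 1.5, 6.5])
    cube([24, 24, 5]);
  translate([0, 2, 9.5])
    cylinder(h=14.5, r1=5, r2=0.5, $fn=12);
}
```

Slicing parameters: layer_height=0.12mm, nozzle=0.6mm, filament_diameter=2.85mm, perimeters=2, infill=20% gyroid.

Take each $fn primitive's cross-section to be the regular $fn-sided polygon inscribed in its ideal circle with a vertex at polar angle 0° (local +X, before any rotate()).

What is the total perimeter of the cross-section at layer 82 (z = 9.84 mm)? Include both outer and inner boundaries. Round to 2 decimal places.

141.48 mm

At z = 9.84 mm: the cube is present — its section is the full 26×30 rectangle (perimeter 112.00 mm); the cube at (0, 3) is present — its section is the full 27×13 rectangle (perimeter 80.00 mm); the 24×24 cube at (12, 1.5) contributes its full rectangle (perimeter 96.00 mm); the cone at (0, 2) contributes a regular 12-gon of circumradius 4.894 (interpolated between r1=5 and r2=0.5 at t=0.023) (perimeter = 2·12·4.894·sin(180°/12) = 30.40 mm); Taking the union: the regions partially overlap (shared area 714.22 mm²), so the edge portions inside another operand are dropped and the merged outline is re-measured after clipping — boundary = 141.48 mm. Overall, the cross-section is a single solid region. Total boundary length (outer) = 141.48 mm.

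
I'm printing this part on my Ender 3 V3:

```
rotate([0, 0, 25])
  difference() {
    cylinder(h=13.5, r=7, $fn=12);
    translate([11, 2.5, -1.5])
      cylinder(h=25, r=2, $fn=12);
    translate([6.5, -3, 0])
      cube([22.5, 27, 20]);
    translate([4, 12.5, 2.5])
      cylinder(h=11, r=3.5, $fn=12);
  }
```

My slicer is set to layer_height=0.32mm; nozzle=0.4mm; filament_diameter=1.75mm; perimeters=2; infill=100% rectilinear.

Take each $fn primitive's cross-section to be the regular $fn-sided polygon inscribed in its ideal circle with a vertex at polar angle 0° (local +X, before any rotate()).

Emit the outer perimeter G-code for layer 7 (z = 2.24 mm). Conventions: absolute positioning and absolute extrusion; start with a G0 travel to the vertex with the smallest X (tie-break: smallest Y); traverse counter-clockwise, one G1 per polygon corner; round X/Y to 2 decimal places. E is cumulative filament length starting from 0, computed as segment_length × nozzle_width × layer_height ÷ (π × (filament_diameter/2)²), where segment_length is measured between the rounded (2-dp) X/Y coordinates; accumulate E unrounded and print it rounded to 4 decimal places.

At z = 2.24 mm: the r=7 cylinder gives a regular 12-gon of circumradius 7 (constant along its height); the r=2 cylinder at (11, 2.5) contributes a regular 12-gon of circumradius 2; the cube at (6.5, -3) (footprint 22.5×27) is included at this height; the cylinder at (4, 12.5) does not reach this height (z outside [2.5, 13.5]); Taking the first minus the rest: starting from the r=7 cylinder, the r=2 cylinder at (11, 2.5) misses the remaining region (no effect); the 22.5×27 cube at (6.5, -3) partially overlaps it — only the 0.93 mm² overlap (of its 607.50 mm²) is removed, clipping the outline — 1 connected region; (whole slice rotated 25° about Z — lengths, areas and connectivity unchanged). The outline is a single polygon with 13 vertices. Extrusion per mm of travel: 0.4 × 0.32 / (π × 0.875²) = 0.053216. Accumulating E over each segment gives final E = 2.3063.

G0 X-6.97 Y0.61 Z2.24
G1 X-6.34 Y-2.96 E0.1929
G1 X-4.02 Y-5.73 E0.3852
G1 X-0.61 Y-6.97 E0.5783
G1 X2.96 Y-6.34 E0.7712
G1 X5.73 Y-4.02 E0.9635
G1 X6.97 Y-0.61 E1.1566
G1 X6.68 Y1.06 E1.2468
G1 X5.10 Y4.44 E1.4453
G1 X4.02 Y5.73 E1.5349
G1 X0.61 Y6.97 E1.7280
G1 X-2.96 Y6.34 E1.9209
G1 X-5.73 Y4.02 E2.1132
G1 X-6.97 Y0.61 E2.3063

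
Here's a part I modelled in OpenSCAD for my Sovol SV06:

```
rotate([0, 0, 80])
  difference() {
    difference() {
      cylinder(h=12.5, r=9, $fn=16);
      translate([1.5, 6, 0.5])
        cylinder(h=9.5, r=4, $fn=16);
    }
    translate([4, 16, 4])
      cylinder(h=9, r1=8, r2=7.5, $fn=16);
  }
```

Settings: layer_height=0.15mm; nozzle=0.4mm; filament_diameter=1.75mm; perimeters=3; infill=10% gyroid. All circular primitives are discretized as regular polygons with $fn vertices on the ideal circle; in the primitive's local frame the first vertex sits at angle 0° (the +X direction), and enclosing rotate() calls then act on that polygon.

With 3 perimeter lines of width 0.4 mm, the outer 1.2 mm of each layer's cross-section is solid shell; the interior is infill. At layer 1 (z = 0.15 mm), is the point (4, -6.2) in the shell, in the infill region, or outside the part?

infill

At z = 0.15 mm: the r=9 cylinder gives a regular 16-gon of circumradius 9 (constant along its height); the cylinder at (1.5, 6) is absent (z outside [0.5, 10]); After the difference (first − rest): none of the subtracted shapes is present at this height, so the r=9 cylinder is unchanged — 1 connected region; the cone at (4, 16) is absent (z outside [4, 13]); After the difference (first − rest): none of the subtracted shapes is present at this height, so that combined region is unchanged — 1 connected region; (rotated 80° about Z; rotation is an isometry so areas/perimeters/island counts are preserved). Overall, the cross-section is a single solid region. Undo the 80° rotation: the query point maps to (-5.411, -5.016) in the un-rotated model frame. The nearest boundary edge runs (-8.31, -3.44)→(-6.36, -6.36); distance from the point to it = 1.54 mm. The point is inside the cross-section and 1.54 mm from the nearest boundary — more than the 1.2 mm shell width (3 × 0.4), so it's in the infill interior.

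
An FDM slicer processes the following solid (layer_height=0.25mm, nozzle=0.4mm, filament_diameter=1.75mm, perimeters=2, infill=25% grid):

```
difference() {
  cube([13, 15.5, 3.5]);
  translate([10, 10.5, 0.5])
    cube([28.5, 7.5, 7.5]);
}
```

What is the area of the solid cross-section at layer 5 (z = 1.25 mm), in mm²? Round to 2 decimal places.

At z = 1.25 mm: the cube is present — its section is the full 13×15.5 rectangle (area 201.50 mm²); the 28.5×7.5 cube at (10, 10.5) contributes its full rectangle (area 213.75 mm²); After the difference (first − rest): starting from the 13×15.5 cube (201.50 mm²), the 28.5×7.5 cube at (10, 10.5) partially overlaps it — only the 15.00 mm² overlap (of its 213.75 mm²) is removed, clipping the outline — area = 186.50 mm². Overall, the cross-section is a single solid region. Net area = 186.50 mm².

186.50 mm²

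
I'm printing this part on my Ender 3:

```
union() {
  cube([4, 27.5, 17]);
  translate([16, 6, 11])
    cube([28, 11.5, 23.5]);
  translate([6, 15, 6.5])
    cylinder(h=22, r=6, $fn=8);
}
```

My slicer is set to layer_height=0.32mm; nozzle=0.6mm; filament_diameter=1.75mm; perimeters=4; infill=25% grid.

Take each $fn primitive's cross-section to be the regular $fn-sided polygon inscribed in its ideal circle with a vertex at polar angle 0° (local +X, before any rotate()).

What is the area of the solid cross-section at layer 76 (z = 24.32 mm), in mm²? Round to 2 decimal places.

423.82 mm²

At z = 24.32 mm: the cube is not intersected at this z (z outside [0, 17]); the cube at (16, 6) is present — its section is the full 28×11.5 rectangle (area 322.00 mm²); the r=6 cylinder at (6, 15) contributes a regular 8-gon of circumradius 6 (area = (8/2)·6.000²·sin(360°/8) = 101.82 mm²); Merging all regions: the 2 present regions are separate (no shared area or edge), so areas and boundary lengths simply add and each stays a separate island — area = 423.82 mm². Overall, the cross-section has 2 separate islands. Net area = 423.82 mm².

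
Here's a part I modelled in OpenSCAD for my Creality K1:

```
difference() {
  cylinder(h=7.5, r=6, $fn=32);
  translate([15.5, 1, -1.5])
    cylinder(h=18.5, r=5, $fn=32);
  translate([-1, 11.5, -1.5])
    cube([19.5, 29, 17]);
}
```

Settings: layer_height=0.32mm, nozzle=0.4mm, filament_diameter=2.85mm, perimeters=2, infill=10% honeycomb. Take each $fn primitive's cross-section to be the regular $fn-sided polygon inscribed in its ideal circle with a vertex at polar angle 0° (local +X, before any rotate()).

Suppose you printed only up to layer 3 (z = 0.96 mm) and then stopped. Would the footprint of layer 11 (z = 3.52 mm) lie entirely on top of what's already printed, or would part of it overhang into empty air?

entirely on top

Compare the two slices. At z = 0.96: the r=6 cylinder gives a regular 32-gon of circumradius 6 (constant along its height) (area = (32/2)·6.000²·sin(360°/32) = 112.37 mm²); the r=5 cylinder at (15.5, 1) gives a regular 32-gon of circumradius 5 (constant along its height) (area = (32/2)·5.000²·sin(360°/32) = 78.04 mm²); the 19.5×29 cube at (-1, 11.5) contributes its full rectangle (area 565.50 mm²); Taking the first minus the rest: starting from the r=6 cylinder (112.37 mm²), the r=5 cylinder at (15.5, 1) misses the remaining region (no effect); the 19.5×29 cube at (-1, 11.5) misses the remaining region (no effect) — area = 112.37 mm². At z = 3.52: the cylinder: section is a regular 32-gon, circumradius r=6 (area = (32/2)·6.000²·sin(360°/32) = 112.37 mm²); the r=5 cylinder at (15.5, 1) contributes a regular 32-gon of circumradius 5 (area = (32/2)·5.000²·sin(360°/32) = 78.04 mm²); the cube at (-1, 11.5) is present — its section is the full 19.5×29 rectangle (area 565.50 mm²); After the difference (first − rest): starting from the r=6 cylinder (112.37 mm²), the r=5 cylinder at (15.5, 1) misses the remaining region (no effect); the 19.5×29 cube at (-1, 11.5) misses the remaining region (no effect) — area = 112.37 mm². Checking containment: the cross-section at z = 3.52 is a subset of the cross-section at z = 0.96.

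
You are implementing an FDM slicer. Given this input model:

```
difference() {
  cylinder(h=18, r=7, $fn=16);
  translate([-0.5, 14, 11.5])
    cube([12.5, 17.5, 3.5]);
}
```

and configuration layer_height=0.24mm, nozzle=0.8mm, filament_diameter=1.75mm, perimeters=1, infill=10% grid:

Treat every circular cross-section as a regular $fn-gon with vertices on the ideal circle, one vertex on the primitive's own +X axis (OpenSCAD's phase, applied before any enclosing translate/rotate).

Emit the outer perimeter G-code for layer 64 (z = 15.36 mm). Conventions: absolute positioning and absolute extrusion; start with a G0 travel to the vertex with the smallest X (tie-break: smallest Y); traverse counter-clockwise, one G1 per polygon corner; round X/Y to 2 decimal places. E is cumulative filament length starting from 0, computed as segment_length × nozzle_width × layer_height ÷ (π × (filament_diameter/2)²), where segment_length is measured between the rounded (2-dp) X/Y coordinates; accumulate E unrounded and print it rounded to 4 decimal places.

G0 X-7.00 Y0.00 Z15.36
G1 X-6.47 Y-2.68 E0.2181
G1 X-4.95 Y-4.95 E0.4361
G1 X-2.68 Y-6.47 E0.6542
G1 X0.00 Y-7.00 E0.8723
G1 X2.68 Y-6.47 E1.0904
G1 X4.95 Y-4.95 E1.3084
G1 X6.47 Y-2.68 E1.5265
G1 X7.00 Y0.00 E1.7446
G1 X6.47 Y2.68 E1.9627
G1 X4.95 Y4.95 E2.1807
G1 X2.68 Y6.47 E2.3988
G1 X0.00 Y7.00 E2.6169
G1 X-2.68 Y6.47 E2.8349
G1 X-4.95 Y4.95 E3.0530
G1 X-6.47 Y2.68 E3.2711
G1 X-7.00 Y0.00 E3.4892

At z = 15.36 mm: the r=7 cylinder gives a regular 16-gon of circumradius 7 (constant along its height); the cube at (-0.5, 14) is absent (z outside [11.5, 15]); After the difference (first − rest): none of the subtracted shapes is present at this height, so the r=7 cylinder is unchanged — 1 connected region. The outline is a single polygon with 16 vertices. Extrusion per mm of travel: 0.8 × 0.24 / (π × 0.875²) = 0.079824. Accumulating E over each segment gives final E = 3.4892.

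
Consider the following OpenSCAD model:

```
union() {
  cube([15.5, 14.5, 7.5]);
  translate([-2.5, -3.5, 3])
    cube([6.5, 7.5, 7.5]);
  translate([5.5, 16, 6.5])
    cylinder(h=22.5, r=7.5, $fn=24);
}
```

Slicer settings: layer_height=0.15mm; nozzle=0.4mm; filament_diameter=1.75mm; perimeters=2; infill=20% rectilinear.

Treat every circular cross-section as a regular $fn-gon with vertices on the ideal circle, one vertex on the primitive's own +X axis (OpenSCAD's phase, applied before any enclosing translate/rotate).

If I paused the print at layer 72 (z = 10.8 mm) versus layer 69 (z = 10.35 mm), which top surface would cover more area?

layer 69 (z = 10.35 mm)

Layer 72 (z = 10.8): the cube is not intersected at this z (z outside [0, 7.5]); the cube at (-2.5, -3.5) is not intersected at this z (z outside [3, 10.5]); the r=7.5 cylinder at (5.5, 16) contributes a regular 24-gon of circumradius 7.5 (area = (24/2)·7.500²·sin(360°/24) = 174.70 mm²); Merging all regions: only the r=7.5 cylinder at (5.5, 16) is present, so the union is just that shape — area = 174.70 mm². So its area = 174.70 mm². Layer 69 (z = 10.35): the cube is not intersected at this z (z outside [0, 7.5]); the cube at (-2.5, -3.5) (footprint 6.5×7.5) is included at this height (area 48.75 mm²); the cylinder at (5.5, 16): section is a regular 24-gon, circumradius r=7.5 (area = (24/2)·7.500²·sin(360°/24) = 174.70 mm²); Merging all regions: the 2 present regions are separate (no shared area or edge), so areas and boundary lengths simply add and each stays a separate island — area = 223.45 mm². So its area = 223.45 mm². Layer 69 is larger (223.45 vs 174.70 mm²).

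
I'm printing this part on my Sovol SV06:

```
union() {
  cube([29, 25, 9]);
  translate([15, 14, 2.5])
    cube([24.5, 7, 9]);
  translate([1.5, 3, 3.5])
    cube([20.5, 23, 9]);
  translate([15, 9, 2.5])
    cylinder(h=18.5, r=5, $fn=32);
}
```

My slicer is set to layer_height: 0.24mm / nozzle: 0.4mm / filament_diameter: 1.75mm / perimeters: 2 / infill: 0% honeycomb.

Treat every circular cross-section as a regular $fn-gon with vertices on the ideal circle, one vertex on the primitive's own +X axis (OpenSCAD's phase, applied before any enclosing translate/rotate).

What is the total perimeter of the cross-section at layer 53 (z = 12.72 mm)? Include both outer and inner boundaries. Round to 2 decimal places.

31.37 mm

At z = 12.72 mm: the cube does not reach this height (z outside [0, 9]); the cube at (15, 14) does not reach this height (z outside [2.5, 11.5]); the cube at (1.5, 3) is not intersected at this z (z outside [3.5, 12.5]); the r=5 cylinder at (15, 9) gives a regular 32-gon of circumradius 5 (constant along its height) (perimeter = 2·32·5.000·sin(180°/32) = 31.37 mm); Merging all regions: only the r=5 cylinder at (15, 9) is present, so the union is just that shape — boundary = 31.37 mm. Overall, the cross-section is a single solid region. Total boundary length (outer) = 31.37 mm.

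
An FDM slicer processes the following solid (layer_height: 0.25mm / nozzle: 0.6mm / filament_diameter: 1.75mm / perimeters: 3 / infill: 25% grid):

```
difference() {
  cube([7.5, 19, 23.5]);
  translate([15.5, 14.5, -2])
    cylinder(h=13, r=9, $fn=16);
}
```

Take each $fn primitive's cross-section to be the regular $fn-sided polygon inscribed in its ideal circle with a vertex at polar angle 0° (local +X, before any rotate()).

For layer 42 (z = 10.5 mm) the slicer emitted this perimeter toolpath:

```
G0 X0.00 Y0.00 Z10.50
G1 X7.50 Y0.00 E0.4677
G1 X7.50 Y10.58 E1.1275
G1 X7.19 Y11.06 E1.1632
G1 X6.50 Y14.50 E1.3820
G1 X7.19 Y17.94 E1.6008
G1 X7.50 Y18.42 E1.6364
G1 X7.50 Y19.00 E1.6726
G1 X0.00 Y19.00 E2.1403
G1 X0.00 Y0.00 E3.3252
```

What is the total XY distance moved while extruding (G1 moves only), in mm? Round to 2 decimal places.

53.32 mm

Sum the Euclidean lengths of each G1 segment: total = 53.32 mm.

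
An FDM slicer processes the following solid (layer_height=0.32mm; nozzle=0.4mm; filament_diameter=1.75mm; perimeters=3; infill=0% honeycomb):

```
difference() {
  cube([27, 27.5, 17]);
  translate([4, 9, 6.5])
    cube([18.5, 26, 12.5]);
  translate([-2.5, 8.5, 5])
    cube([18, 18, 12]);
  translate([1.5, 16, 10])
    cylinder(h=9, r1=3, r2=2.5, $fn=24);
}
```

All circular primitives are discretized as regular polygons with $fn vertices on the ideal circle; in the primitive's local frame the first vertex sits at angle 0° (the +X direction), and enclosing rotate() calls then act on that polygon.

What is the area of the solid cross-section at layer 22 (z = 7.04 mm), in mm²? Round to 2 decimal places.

322.50 mm²

At z = 7.04 mm: the cube is present — its section is the full 27×27.5 rectangle (area 742.50 mm²); the cube at (4, 9) is present — its section is the full 18.5×26 rectangle (area 481.00 mm²); the cube at (-2.5, 8.5) (footprint 18×18) is included at this height (area 324.00 mm²); the cone at (1.5, 16) is absent (z outside [10, 19]); Taking the first minus the rest: starting from the 27×27.5 cube (742.50 mm²), the 18.5×26 cube at (4, 9) partially overlaps it — only the 342.25 mm² overlap (of its 481.00 mm²) is removed, clipping the outline; the 18×18 cube at (-2.5, 8.5) partially overlaps it — only the 77.75 mm² overlap (of its 324.00 mm²) is removed, clipping the outline — area = 322.50 mm². Overall, the cross-section has 2 separate islands. Net area = 322.50 mm².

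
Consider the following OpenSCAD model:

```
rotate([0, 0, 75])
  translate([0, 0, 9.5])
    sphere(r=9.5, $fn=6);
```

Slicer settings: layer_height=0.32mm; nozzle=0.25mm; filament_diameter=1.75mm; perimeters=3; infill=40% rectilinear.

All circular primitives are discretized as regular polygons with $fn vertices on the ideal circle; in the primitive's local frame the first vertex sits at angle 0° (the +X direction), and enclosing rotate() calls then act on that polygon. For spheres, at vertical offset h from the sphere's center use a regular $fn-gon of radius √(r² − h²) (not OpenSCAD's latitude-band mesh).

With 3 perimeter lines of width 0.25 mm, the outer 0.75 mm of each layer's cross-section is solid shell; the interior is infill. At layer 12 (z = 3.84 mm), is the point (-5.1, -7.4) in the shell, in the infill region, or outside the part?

At z = 3.84 mm: the r=9.5 sphere slices to a regular 6-gon of circumradius 7.630 (√(r²−h²) with h=5.66 from center); (whole slice rotated 75° about Z — lengths, areas and connectivity unchanged). Overall, the cross-section is a single solid region. Undo the 75° rotation: the query point maps to (-8.468, 3.011) in the un-rotated model frame. The nearest boundary edge runs (-3.81, 6.61)→(-7.63, 0.00); distance from the point to it = 2.23 mm. The point is not inside any of the regions above, so it lies outside the cross-section (2.23 mm from the nearest boundary).

outside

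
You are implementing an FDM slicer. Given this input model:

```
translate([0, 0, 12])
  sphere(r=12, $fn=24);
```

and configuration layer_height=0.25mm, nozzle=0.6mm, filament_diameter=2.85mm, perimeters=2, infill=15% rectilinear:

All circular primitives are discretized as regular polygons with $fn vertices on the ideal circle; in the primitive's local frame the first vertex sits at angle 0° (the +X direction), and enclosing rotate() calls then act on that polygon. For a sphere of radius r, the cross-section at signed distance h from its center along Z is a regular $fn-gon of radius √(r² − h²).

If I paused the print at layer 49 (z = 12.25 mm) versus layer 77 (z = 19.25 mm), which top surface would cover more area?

Layer 49 (z = 12.25): the r=12 sphere slices to a regular 24-gon of circumradius 11.997 (√(r²−h²) with h=0.25 from center) (area = (24/2)·11.997²·sin(360°/24) = 447.05 mm²). So its area = 447.05 mm². Layer 77 (z = 19.25): the r=12 sphere slices to a regular 24-gon of circumradius 9.562 (√(r²−h²) with h=7.25 from center) (area = (24/2)·9.562²·sin(360°/24) = 283.99 mm²). So its area = 283.99 mm². Layer 49 is larger (447.05 vs 283.99 mm²).

layer 49 (z = 12.25 mm)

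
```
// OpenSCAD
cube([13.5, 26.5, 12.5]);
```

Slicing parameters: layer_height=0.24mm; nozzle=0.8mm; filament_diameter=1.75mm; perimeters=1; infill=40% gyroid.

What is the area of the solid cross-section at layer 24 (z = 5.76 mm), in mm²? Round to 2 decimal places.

At z = 5.76 mm: the cube (footprint 13.5×26.5) is included at this height (area 357.75 mm²). Overall, the cross-section is a single solid region. Net area = 357.75 mm².

357.75 mm²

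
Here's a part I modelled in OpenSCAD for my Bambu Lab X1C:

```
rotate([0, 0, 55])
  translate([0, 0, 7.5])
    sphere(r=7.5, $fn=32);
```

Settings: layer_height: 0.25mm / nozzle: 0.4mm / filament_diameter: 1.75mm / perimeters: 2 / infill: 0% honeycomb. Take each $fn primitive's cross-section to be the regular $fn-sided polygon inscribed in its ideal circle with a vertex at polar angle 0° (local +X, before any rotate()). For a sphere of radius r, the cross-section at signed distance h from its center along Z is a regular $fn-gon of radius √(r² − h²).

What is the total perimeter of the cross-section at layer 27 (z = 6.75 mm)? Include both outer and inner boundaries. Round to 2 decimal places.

46.81 mm

At z = 6.75 mm: the r=7.5 sphere slices to a regular 32-gon of circumradius 7.462 (√(r²−h²) with h=0.75 from center) (perimeter = 2·32·7.462·sin(180°/32) = 46.81 mm); (rotated 55° about Z; rotation is an isometry so areas/perimeters/island counts are preserved). Overall, the cross-section is a single solid region. Total boundary length (outer) = 46.81 mm.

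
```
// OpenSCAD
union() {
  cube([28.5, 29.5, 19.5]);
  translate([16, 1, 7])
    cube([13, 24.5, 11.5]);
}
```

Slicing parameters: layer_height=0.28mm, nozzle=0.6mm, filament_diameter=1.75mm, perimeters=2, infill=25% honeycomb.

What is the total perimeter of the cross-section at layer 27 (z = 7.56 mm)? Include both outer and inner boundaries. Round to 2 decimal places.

At z = 7.56 mm: the cube is present — its section is the full 28.5×29.5 rectangle (perimeter 116.00 mm); the cube at (16, 1) is present — its section is the full 13×24.5 rectangle (perimeter 75.00 mm); Taking the union: the regions partially overlap (shared area 306.25 mm²), so the edge portions inside another operand are dropped and the merged outline is re-measured after clipping — boundary = 117.00 mm. Overall, the cross-section is a single solid region. Total boundary length (outer) = 117.00 mm.

117.00 mm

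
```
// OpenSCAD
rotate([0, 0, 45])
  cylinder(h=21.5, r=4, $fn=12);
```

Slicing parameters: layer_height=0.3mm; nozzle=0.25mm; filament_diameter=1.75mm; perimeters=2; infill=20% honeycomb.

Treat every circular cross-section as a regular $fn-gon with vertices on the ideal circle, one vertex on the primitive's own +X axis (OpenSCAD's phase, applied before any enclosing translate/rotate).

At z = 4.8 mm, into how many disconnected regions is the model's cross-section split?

At z = 4.8 mm: the r=4 cylinder contributes a regular 12-gon of circumradius 4; (rotated 45° about Z; rotation is an isometry so areas/perimeters/island counts are preserved). The result has 1 disconnected region.

1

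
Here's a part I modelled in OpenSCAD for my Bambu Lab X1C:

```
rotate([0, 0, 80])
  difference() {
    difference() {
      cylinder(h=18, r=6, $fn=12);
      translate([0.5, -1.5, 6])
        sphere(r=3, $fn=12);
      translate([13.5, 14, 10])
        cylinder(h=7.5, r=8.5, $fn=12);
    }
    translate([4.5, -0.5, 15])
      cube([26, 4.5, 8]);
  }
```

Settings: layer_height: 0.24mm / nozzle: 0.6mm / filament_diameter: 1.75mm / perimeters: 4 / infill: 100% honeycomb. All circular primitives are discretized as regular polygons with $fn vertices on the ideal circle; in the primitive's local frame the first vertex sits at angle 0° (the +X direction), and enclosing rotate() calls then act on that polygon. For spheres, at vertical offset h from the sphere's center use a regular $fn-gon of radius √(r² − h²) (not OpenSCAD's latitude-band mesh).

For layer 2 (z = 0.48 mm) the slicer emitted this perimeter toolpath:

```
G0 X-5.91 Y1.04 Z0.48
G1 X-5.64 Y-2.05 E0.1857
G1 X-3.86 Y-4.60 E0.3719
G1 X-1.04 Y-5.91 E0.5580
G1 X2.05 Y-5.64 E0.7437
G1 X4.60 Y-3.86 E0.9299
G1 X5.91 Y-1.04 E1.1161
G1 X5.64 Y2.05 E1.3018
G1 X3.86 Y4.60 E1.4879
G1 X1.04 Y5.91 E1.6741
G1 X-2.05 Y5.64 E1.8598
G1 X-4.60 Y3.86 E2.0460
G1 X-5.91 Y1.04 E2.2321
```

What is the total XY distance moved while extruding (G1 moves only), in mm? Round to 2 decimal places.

37.28 mm

Sum the Euclidean lengths of each G1 segment: total = 37.28 mm.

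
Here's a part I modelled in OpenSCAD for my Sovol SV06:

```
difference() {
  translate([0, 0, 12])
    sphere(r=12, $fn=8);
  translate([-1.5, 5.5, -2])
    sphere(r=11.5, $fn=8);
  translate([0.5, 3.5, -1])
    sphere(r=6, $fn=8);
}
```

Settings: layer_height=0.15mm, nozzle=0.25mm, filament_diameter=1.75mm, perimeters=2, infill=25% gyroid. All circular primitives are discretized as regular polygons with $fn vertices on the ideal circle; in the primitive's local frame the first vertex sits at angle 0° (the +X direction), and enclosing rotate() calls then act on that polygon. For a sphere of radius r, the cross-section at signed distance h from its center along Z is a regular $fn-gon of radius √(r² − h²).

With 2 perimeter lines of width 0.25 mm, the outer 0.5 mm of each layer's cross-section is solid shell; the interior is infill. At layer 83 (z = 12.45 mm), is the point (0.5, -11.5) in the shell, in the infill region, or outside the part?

shell

At z = 12.45 mm: the r=12 sphere contributes a regular 8-gon of circumradius √(12²−0.45²) = 11.992; the sphere at (-1.5, 5.5) is absent (|z−center|=14.450 > r=11.5); the sphere at (0.5, 3.5) does not reach this height (|z−center|=13.450 > r=6); Subtracting the remaining from the first: none of the subtracted shapes is present at this height, so the r=12 sphere is unchanged — 1 connected region. Overall, the cross-section is a single solid region. The nearest boundary edge runs (-0.00, -11.99)→(8.48, -8.48); distance from the point to it = 0.26 mm. The point is inside the cross-section, 0.26 mm from the nearest boundary — within the 0.5 mm shell band (2 × 0.25).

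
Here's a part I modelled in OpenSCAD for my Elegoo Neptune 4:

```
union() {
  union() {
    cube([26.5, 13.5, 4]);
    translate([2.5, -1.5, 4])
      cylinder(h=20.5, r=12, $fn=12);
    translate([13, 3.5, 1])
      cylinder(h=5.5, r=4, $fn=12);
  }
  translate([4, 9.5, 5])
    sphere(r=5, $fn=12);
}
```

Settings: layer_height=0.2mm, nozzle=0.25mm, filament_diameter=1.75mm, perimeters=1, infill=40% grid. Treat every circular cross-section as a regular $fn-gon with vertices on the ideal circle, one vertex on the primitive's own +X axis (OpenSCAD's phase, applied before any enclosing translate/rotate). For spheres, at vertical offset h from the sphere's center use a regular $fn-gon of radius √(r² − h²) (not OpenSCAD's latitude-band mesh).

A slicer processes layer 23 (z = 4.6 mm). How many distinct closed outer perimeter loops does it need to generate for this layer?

At z = 4.6 mm: the cube is absent (z outside [0, 4]); the r=12 cylinder at (2.5, -1.5) contributes a regular 12-gon of circumradius 12; the cylinder at (13, 3.5): section is a regular 12-gon, circumradius r=4; Taking the union: the regions partially overlap (shared area 22.87 mm²), so overlapping operands fuse into one piece — 1 connected region; the r=5 sphere at (4, 9.5) slices to a regular 12-gon of circumradius 4.984 (√(r²−h²) with h=0.4 from center); Taking the union: the regions partially overlap (shared area 40.01 mm²), so overlapping operands fuse into one piece — 1 connected region. The result has 1 disconnected region.

1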